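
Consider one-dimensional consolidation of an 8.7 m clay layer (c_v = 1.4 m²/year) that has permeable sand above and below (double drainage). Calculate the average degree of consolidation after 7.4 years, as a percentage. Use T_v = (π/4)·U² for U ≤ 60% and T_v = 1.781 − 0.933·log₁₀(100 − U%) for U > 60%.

U ≈ 79 %

Drainage path length: H_d = H/2 = 4.35 m (double drainage).
T_v = c_v·t/H_d² = 1.4×7.4/4.35² = 0.5475.
T_v = 0.5475 corresponds to the U > 60% branch:
U = 1 − 10^((1.781 − T_v)/0.933)/100 = 0.7901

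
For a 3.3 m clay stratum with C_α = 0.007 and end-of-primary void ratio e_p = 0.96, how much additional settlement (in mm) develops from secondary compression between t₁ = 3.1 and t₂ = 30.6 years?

Secondary compression: S_s = C_α·H/(1+e_p)·log₁₀(t₂/t₁)
S_s = 0.007×3.3/(1+0.96)×log₁₀(30.6/3.1)
    = 0.01179 × 0.9944 = 0.01172 m

S_s ≈ 11.7 mm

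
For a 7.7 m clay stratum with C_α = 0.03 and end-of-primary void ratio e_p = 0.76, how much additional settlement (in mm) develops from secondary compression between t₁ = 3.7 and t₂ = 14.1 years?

Secondary compression: S_s = C_α·H/(1+e_p)·log₁₀(t₂/t₁)
S_s = 0.03×7.7/(1+0.76)×log₁₀(14.1/3.7)
    = 0.1312 × 0.581 = 0.07626 m

S_s ≈ 76.3 mm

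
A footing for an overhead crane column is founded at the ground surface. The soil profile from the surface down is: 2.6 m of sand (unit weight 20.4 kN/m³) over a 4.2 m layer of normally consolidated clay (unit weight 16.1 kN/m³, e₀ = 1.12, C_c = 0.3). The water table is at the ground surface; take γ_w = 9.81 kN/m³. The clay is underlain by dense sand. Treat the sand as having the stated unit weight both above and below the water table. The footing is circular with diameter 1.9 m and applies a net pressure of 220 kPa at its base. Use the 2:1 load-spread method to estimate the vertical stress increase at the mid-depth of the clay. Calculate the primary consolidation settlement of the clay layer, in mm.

Mid-depth of clay below the ground surface: z = 2.6 + 4.2/2 = 4.7 m.
Total vertical stress at mid-clay: σ_v = 20.4×2.6 + 16.1×2.1 = 86.85 kPa.
Pore pressure: u = 9.81×(4.7 − 0) = 46.107 kPa.
Initial effective stress: σ'_0 = σ_v − u = 86.85 − 46.107 = 40.743 kPa.
Stress increase at mid-clay by the 2:1 spreading method:
Δσ ≈ qD²/(D+z)² = 220×1.9²/(1.9+4.7)² = 18.232 kPa
Final effective stress: σ'_f = σ'_0 + Δσ = 40.743 + 18.232 = 58.975 kPa.
Normally consolidated clay, so the full stress increment lies on the virgin compression line:
S_c = C_c·H/(1+e₀)·log₁₀(σ'_f/σ'_0) = 0.3×4.2/(1+1.12)×log₁₀(58.975/40.743)
    = 0.59434 × 0.16061 = 0.09546 m

S_c ≈ 95.5 mm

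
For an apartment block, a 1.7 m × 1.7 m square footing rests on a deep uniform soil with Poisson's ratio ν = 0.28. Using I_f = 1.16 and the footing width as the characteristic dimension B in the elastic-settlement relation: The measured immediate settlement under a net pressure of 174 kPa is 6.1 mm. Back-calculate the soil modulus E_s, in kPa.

E_s ≈ 51800 kPa

S_e = q·B·(1−ν²)/E_s · I_f  ⇒  E_s = q·B·(1−ν²)·I_f / S_e.
E_s = 174 × 1.7 × 0.9216 × 1.16 / 0.0061 = 51840 kPa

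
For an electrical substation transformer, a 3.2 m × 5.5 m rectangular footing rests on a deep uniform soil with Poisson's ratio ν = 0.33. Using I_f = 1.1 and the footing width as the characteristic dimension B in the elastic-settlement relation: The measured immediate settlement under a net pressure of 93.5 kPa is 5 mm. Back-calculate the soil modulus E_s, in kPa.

E_s ≈ 58700 kPa

S_e = q·B·(1−ν²)/E_s · I_f  ⇒  E_s = q·B·(1−ν²)·I_f / S_e.
E_s = 93.5 × 3.2 × 0.8911 × 1.1 / 0.005 = 58660 kPa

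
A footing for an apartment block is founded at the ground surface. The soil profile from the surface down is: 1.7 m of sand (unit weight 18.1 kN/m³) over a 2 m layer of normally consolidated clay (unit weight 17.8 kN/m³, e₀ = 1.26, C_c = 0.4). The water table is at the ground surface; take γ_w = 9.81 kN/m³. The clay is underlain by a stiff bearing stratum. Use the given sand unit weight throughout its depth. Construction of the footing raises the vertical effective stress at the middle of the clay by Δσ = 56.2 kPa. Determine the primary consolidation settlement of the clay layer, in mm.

S_c ≈ 195 mm

Mid-depth of clay below the ground surface: z = 1.7 + 2/2 = 2.7 m.
Total vertical stress at mid-clay: σ_v = 18.1×1.7 + 17.8×1 = 48.57 kPa.
Pore pressure: u = 9.81×(2.7 − 0) = 26.487 kPa.
Initial effective stress: σ'_0 = σ_v − u = 48.57 − 26.487 = 22.083 kPa.
Final effective stress: σ'_f = σ'_0 + Δσ = 22.083 + 56.2 = 78.283 kPa.
Normally consolidated clay, so the full stress increment lies on the virgin compression line:
S_c = C_c·H/(1+e₀)·log₁₀(σ'_f/σ'_0) = 0.4×2/(1+1.26)×log₁₀(78.283/22.083)
    = 0.35398 × 0.54961 = 0.1946 m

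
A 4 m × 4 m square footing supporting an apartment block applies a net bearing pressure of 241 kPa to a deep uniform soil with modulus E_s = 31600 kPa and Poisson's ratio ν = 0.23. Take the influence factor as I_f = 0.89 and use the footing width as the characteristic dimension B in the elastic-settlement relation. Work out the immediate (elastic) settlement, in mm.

S_e ≈ 25.7 mm

Immediate (elastic) settlement: S_e = q·B·(1−ν²)/E_s · I_f.
S_e = 241 × 4 × (1 − 0.23²) / 31600 × 0.89
    = 241 × 4 × 0.9471 / 31600 × 0.89
    = 0.02571 m = 25.71 mm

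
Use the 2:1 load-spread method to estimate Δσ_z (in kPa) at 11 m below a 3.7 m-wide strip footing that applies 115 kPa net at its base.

Δσ_z ≈ 28.9 kPa

By the 2:1 method the load spreads at 1 horizontal : 2 vertical, so at depth z the loaded area has grown by z in each plan dimension:
Δσ = qB/(B+z) = 115×3.7/(3.7+11) = 28.946 kPa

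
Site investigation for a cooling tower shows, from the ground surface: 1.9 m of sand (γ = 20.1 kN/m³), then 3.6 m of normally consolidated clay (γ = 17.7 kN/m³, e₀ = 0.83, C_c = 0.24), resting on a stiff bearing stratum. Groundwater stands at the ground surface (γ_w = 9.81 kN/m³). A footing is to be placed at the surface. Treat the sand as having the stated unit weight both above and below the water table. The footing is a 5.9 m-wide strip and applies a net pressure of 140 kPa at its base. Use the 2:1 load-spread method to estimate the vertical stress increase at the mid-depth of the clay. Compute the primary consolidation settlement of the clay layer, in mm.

Mid-depth of clay below the ground surface: z = 1.9 + 3.6/2 = 3.7 m.
Total vertical stress at mid-clay: σ_v = 20.1×1.9 + 17.7×1.8 = 70.05 kPa.
Pore pressure: u = 9.81×(3.7 − 0) = 36.297 kPa.
Initial effective stress: σ'_0 = σ_v − u = 70.05 − 36.297 = 33.753 kPa.
Stress increase at mid-clay by the 2:1 spreading method:
Δσ = qB/(B+z) = 140×5.9/(5.9+3.7) = 86.042 kPa
Final effective stress: σ'_f = σ'_0 + Δσ = 33.753 + 86.042 = 119.8 kPa.
Normally consolidated clay, so the full stress increment lies on the virgin compression line:
S_c = C_c·H/(1+e₀)·log₁₀(σ'_f/σ'_0) = 0.24×3.6/(1+0.83)×log₁₀(119.8/33.753)
    = 0.47213 × 0.55014 = 0.2597 m

S_c ≈ 260 mm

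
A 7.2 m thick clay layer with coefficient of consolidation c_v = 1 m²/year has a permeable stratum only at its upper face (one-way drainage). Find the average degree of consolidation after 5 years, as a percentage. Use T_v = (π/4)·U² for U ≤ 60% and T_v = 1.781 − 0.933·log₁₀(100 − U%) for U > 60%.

Drainage path length: H_d = H = 7.2 m (single drainage).
T_v = c_v·t/H_d² = 1×5/7.2² = 0.096451.
T_v = 0.096451 corresponds to the U ≤ 60% branch:
U = √(4T_v/π) = 0.3504

U ≈ 35 %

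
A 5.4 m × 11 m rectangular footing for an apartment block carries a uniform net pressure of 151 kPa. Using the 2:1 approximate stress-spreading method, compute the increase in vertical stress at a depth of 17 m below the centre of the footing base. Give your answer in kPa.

By the 2:1 method the load spreads at 1 horizontal : 2 vertical, so at depth z the loaded area has grown by z in each plan dimension:
Δσ = qBL/((B+z)(L+z)) = 151×5.4×11/((5.4+17)(11+17)) = 14.301 kPa

Δσ_z ≈ 14.3 kPa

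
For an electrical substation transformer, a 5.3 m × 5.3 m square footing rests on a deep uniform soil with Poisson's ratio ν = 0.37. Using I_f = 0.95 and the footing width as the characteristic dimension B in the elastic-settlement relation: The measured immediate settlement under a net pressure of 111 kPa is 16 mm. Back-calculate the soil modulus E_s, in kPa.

S_e = q·B·(1−ν²)/E_s · I_f  ⇒  E_s = q·B·(1−ν²)·I_f / S_e.
E_s = 111 × 5.3 × 0.8631 × 0.95 / 0.016 = 30150 kPa

E_s ≈ 30100 kPa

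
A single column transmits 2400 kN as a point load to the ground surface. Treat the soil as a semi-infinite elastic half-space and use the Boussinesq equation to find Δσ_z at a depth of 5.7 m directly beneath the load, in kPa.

Boussinesq vertical stress below a point load on an elastic half-space:
Δσ_z = 3P/(2πz²) · [1 + (r/z)²]^(−5/2)
r/z = 0/5.7 = 0; [1+(r/z)²]^(−5/2) = 1.
Δσ_z = 3×2400/(2π×5.7²) × 1 = 35.27 × 1 = 35.27 kPa

Δσ_z ≈ 35.3 kPa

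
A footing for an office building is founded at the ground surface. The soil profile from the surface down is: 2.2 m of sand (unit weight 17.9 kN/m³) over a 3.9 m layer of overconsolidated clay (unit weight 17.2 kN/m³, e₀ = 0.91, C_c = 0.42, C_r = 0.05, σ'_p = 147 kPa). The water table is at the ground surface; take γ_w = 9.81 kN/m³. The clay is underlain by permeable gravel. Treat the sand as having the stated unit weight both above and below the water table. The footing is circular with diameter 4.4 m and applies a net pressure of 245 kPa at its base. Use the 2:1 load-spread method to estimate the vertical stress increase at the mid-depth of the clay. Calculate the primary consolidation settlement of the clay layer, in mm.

S_c ≈ 48.9 mm

Mid-depth of clay below the ground surface: z = 2.2 + 3.9/2 = 4.15 m.
Total vertical stress at mid-clay: σ_v = 17.9×2.2 + 17.2×1.95 = 72.92 kPa.
Pore pressure: u = 9.81×(4.15 − 0) = 40.712 kPa.
Initial effective stress: σ'_0 = σ_v − u = 72.92 − 40.712 = 32.208 kPa.
Stress increase at mid-clay by the 2:1 spreading method:
Δσ ≈ qD²/(D+z)² = 245×4.4²/(4.4+4.15)² = 64.884 kPa
Final effective stress: σ'_f = 32.208 + 64.884 = 97.092 kPa.
σ'_f = 97.092 ≤ σ'_p = 147 kPa, so the clay remains overconsolidated and only the recompression index applies:
S_c = C_r·H/(1+e₀)·log₁₀(σ'_f/σ'_0) = 0.05×3.9/1.91×log₁₀(97.092/32.208)
    = 0.1021 × 0.47922 = 0.04893 m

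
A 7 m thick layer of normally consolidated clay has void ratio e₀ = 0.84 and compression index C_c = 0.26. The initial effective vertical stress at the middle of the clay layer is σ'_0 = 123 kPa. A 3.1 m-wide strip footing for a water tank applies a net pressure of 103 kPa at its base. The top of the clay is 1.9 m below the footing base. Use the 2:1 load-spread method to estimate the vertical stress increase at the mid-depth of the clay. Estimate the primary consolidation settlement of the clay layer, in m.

S_c ≈ 0.114 m

Mid-depth of clay below the footing base: z = 1.9 + 7/2 = 5.4 m.
Stress increase at mid-clay by the 2:1 spreading method:
Δσ = qB/(B+z) = 103×3.1/(3.1+5.4) = 37.565 kPa
Final effective stress: σ'_f = σ'_0 + Δσ = 123 + 37.565 = 160.56 kPa.
Normally consolidated clay, so the full stress increment lies on the virgin compression line:
S_c = C_c·H/(1+e₀)·log₁₀(σ'_f/σ'_0) = 0.26×7/(1+0.84)×log₁₀(160.56/123)
    = 0.98913 × 0.11573 = 0.1145 m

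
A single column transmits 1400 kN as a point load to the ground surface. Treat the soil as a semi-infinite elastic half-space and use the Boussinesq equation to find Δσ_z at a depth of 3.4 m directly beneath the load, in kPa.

Δσ_z ≈ 57.8 kPa

Boussinesq vertical stress below a point load on an elastic half-space:
Δσ_z = 3P/(2πz²) · [1 + (r/z)²]^(−5/2)
r/z = 0/3.4 = 0; [1+(r/z)²]^(−5/2) = 1.
Δσ_z = 3×1400/(2π×3.4²) × 1 = 57.824 × 1 = 57.82 kPa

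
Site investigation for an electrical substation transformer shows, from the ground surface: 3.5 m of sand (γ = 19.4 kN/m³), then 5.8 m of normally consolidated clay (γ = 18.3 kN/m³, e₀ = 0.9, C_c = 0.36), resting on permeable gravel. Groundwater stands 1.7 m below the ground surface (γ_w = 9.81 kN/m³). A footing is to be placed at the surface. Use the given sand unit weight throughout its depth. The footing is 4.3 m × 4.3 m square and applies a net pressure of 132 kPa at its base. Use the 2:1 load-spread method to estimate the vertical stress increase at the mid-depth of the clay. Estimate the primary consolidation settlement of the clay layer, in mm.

Mid-depth of clay below the ground surface: z = 3.5 + 5.8/2 = 6.4 m.
Total vertical stress at mid-clay: σ_v = 19.4×3.5 + 18.3×2.9 = 120.97 kPa.
Pore pressure: u = 9.81×(6.4 − 1.7) = 46.107 kPa.
Initial effective stress: σ'_0 = σ_v − u = 120.97 − 46.107 = 74.863 kPa.
Stress increase at mid-clay by the 2:1 spreading method:
Δσ = qBL/((B+z)(L+z)) = 132×4.3×4.3/((4.3+6.4)(4.3+6.4)) = 21.318 kPa
Final effective stress: σ'_f = σ'_0 + Δσ = 74.863 + 21.318 = 96.181 kPa.
Normally consolidated clay, so the full stress increment lies on the virgin compression line:
S_c = C_c·H/(1+e₀)·log₁₀(σ'_f/σ'_0) = 0.36×5.8/(1+0.9)×log₁₀(96.181/74.863)
    = 1.0989 × 0.10882 = 0.1196 m

S_c ≈ 120 mm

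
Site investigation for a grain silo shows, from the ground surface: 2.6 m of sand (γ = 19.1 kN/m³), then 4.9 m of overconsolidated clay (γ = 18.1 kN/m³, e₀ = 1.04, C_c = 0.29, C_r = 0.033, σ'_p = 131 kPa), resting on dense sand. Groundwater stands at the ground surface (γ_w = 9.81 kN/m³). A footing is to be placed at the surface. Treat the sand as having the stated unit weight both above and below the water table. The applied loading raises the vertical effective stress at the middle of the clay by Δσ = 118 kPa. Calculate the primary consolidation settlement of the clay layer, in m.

Mid-depth of clay below the ground surface: z = 2.6 + 4.9/2 = 5.05 m.
Total vertical stress at mid-clay: σ_v = 19.1×2.6 + 18.1×2.45 = 94.005 kPa.
Pore pressure: u = 9.81×(5.05 − 0) = 49.541 kPa.
Initial effective stress: σ'_0 = σ_v − u = 94.005 − 49.541 = 44.464 kPa.
Final effective stress: σ'_f = 44.464 + 118 = 162.46 kPa.
σ'_f = 162.46 > σ'_p = 131 kPa, so the stress path crosses the preconsolidation pressure — recompression up to σ'_p, then virgin compression beyond:
S_c = H/(1+e₀)·[C_r·log₁₀(σ'_p/σ'_0) + C_c·log₁₀(σ'_f/σ'_p)]
    = 4.9/2.04 × [0.033×log₁₀(131/44.464) + 0.29×log₁₀(162.46/131)]
    = 2.402 × [0.015486 + 0.027108] = 0.1023 m

S_c ≈ 0.102 m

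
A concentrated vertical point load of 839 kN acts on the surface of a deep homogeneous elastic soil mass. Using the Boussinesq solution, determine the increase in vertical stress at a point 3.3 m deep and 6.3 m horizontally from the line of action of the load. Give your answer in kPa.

Boussinesq vertical stress below a point load on an elastic half-space:
Δσ_z = 3P/(2πz²) · [1 + (r/z)²]^(−5/2)
r/z = 6.3/3.3 = 1.9091; [1+(r/z)²]^(−5/2) = 0.021509.
Δσ_z = 3×839/(2π×3.3²) × 0.021509 = 36.785 × 0.021509 = 0.7912 kPa

Δσ_z ≈ 0.791 kPa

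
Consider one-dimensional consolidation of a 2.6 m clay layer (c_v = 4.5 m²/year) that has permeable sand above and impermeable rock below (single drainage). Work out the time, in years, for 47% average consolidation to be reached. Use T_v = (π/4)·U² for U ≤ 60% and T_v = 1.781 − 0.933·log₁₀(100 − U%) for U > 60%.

Drainage path length: H_d = H = 2.6 m (single drainage).
U ≤ 60%: T_v = (π/4)·U² = (π/4)×0.47² = 0.17349.
t = T_v·H_d²/c_v = 0.17349×2.6²/4.5 = 0.2606 years.

t ≈ 0.261 years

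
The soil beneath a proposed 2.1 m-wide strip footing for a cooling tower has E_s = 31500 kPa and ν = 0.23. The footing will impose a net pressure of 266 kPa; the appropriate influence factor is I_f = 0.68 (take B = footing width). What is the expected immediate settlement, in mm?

Immediate (elastic) settlement: S_e = q·B·(1−ν²)/E_s · I_f.
S_e = 266 × 2.1 × (1 − 0.23²) / 31500 × 0.68
    = 266 × 2.1 × 0.9471 / 31500 × 0.68
    = 0.01142 m = 11.42 mm

S_e ≈ 11.4 mm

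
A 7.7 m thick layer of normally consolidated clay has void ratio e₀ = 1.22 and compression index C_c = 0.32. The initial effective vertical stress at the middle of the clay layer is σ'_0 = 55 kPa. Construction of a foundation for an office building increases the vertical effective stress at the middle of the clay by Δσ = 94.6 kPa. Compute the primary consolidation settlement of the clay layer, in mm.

S_c ≈ 482 mm

Final effective stress: σ'_f = σ'_0 + Δσ = 55 + 94.6 = 149.6 kPa.
Normally consolidated clay, so the full stress increment lies on the virgin compression line:
S_c = C_c·H/(1+e₀)·log₁₀(σ'_f/σ'_0) = 0.32×7.7/(1+1.22)×log₁₀(149.6/55)
    = 1.1099 × 0.43457 = 0.4823 m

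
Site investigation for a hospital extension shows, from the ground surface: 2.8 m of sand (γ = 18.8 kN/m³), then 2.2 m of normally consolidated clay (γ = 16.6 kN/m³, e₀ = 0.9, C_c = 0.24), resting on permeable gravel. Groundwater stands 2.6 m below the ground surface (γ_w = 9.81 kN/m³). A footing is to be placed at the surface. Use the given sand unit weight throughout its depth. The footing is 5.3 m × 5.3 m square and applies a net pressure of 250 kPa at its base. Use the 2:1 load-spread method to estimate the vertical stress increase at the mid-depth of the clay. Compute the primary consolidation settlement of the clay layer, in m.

Mid-depth of clay below the ground surface: z = 2.8 + 2.2/2 = 3.9 m.
Total vertical stress at mid-clay: σ_v = 18.8×2.8 + 16.6×1.1 = 70.9 kPa.
Pore pressure: u = 9.81×(3.9 − 2.6) = 12.753 kPa.
Initial effective stress: σ'_0 = σ_v − u = 70.9 − 12.753 = 58.147 kPa.
Stress increase at mid-clay by the 2:1 spreading method:
Δσ = qBL/((B+z)(L+z)) = 250×5.3×5.3/((5.3+3.9)(5.3+3.9)) = 82.969 kPa
Final effective stress: σ'_f = σ'_0 + Δσ = 58.147 + 82.969 = 141.12 kPa.
Normally consolidated clay, so the full stress increment lies on the virgin compression line:
S_c = C_c·H/(1+e₀)·log₁₀(σ'_f/σ'_0) = 0.24×2.2/(1+0.9)×log₁₀(141.12/58.147)
    = 0.27789 × 0.38506 = 0.107 m

S_c ≈ 0.107 m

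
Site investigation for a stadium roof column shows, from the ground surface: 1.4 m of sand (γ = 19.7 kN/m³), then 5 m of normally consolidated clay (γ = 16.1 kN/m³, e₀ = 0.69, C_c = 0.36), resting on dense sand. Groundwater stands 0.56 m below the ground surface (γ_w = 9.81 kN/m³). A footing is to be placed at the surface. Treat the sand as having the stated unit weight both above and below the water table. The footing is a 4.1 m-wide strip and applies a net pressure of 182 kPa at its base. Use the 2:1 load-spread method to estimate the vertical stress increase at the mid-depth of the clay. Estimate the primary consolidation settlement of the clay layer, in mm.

Mid-depth of clay below the ground surface: z = 1.4 + 5/2 = 3.9 m.
Total vertical stress at mid-clay: σ_v = 19.7×1.4 + 16.1×2.5 = 67.83 kPa.
Pore pressure: u = 9.81×(3.9 − 0.56) = 32.765 kPa.
Initial effective stress: σ'_0 = σ_v − u = 67.83 − 32.765 = 35.065 kPa.
Stress increase at mid-clay by the 2:1 spreading method:
Δσ = qB/(B+z) = 182×4.1/(4.1+3.9) = 93.275 kPa
Final effective stress: σ'_f = σ'_0 + Δσ = 35.065 + 93.275 = 128.34 kPa.
Normally consolidated clay, so the full stress increment lies on the virgin compression line:
S_c = C_c·H/(1+e₀)·log₁₀(σ'_f/σ'_0) = 0.36×5/(1+0.69)×log₁₀(128.34/35.065)
    = 1.0651 × 0.56349 = 0.6002 m

S_c ≈ 600 mm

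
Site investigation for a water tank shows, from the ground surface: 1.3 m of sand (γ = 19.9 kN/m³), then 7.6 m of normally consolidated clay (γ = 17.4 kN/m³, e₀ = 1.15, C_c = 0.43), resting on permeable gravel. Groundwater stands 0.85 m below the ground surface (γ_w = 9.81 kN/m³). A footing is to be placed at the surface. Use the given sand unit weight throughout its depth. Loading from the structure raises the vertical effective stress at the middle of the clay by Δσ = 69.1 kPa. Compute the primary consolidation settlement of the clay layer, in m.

S_c ≈ 0.571 m

Mid-depth of clay below the ground surface: z = 1.3 + 7.6/2 = 5.1 m.
Total vertical stress at mid-clay: σ_v = 19.9×1.3 + 17.4×3.8 = 91.99 kPa.
Pore pressure: u = 9.81×(5.1 − 0.85) = 41.693 kPa.
Initial effective stress: σ'_0 = σ_v − u = 91.99 − 41.693 = 50.297 kPa.
Final effective stress: σ'_f = σ'_0 + Δσ = 50.297 + 69.1 = 119.4 kPa.
Normally consolidated clay, so the full stress increment lies on the virgin compression line:
S_c = C_c·H/(1+e₀)·log₁₀(σ'_f/σ'_0) = 0.43×7.6/(1+1.15)×log₁₀(119.4/50.297)
    = 1.52 × 0.37546 = 0.5707 m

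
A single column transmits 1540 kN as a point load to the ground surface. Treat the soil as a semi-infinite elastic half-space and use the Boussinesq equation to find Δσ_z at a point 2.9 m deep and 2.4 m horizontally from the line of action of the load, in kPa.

Boussinesq vertical stress below a point load on an elastic half-space:
Δσ_z = 3P/(2πz²) · [1 + (r/z)²]^(−5/2)
r/z = 2.4/2.9 = 0.82759; [1+(r/z)²]^(−5/2) = 0.27137.
Δσ_z = 3×1540/(2π×2.9²) × 0.27137 = 87.431 × 0.27137 = 23.73 kPa

Δσ_z ≈ 23.7 kPa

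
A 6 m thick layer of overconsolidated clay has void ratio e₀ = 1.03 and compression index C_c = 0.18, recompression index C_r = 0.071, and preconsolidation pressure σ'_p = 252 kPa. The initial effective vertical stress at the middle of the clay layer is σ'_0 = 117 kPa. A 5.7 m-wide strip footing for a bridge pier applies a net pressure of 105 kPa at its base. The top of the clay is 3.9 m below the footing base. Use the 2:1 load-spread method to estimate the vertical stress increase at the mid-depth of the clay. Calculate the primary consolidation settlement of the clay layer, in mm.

Mid-depth of clay below the footing base: z = 3.9 + 6/2 = 6.9 m.
Stress increase at mid-clay by the 2:1 spreading method:
Δσ = qB/(B+z) = 105×5.7/(5.7+6.9) = 47.5 kPa
Final effective stress: σ'_f = 117 + 47.5 = 164.5 kPa.
σ'_f = 164.5 ≤ σ'_p = 252 kPa, so the clay remains overconsolidated and only the recompression index applies:
S_c = C_r·H/(1+e₀)·log₁₀(σ'_f/σ'_0) = 0.071×6/2.03×log₁₀(164.5/117)
    = 0.20985 × 0.14798 = 0.03105 m

S_c ≈ 31.1 mm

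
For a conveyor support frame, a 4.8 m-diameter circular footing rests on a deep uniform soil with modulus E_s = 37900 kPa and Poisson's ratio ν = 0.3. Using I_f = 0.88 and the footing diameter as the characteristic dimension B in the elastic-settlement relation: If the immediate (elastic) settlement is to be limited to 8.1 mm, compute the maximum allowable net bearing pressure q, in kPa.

q ≈ 79.9 kPa

S_e = q·B·(1−ν²)/E_s · I_f  ⇒  q = S_e·E_s / (B·(1−ν²)·I_f).
q = 0.0081 × 37900 / (4.8 × 0.91 × 0.88) = 79.87 kPa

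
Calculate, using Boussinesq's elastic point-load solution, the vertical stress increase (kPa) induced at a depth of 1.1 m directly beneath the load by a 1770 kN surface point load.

Boussinesq vertical stress below a point load on an elastic half-space:
Δσ_z = 3P/(2πz²) · [1 + (r/z)²]^(−5/2)
r/z = 0/1.1 = 0; [1+(r/z)²]^(−5/2) = 1.
Δσ_z = 3×1770/(2π×1.1²) × 1 = 698.44 × 1 = 698.4 kPa

Δσ_z ≈ 698 kPa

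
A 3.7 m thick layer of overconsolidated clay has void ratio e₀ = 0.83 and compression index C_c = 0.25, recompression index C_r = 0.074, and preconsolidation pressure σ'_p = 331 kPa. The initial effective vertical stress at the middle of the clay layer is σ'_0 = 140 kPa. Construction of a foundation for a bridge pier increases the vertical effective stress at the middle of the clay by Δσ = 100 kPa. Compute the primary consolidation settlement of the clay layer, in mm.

S_c ≈ 35 mm

Final effective stress: σ'_f = 140 + 100 = 240 kPa.
σ'_f = 240 ≤ σ'_p = 331 kPa, so the clay remains overconsolidated and only the recompression index applies:
S_c = C_r·H/(1+e₀)·log₁₀(σ'_f/σ'_0) = 0.074×3.7/1.83×log₁₀(240/140)
    = 0.14962 × 0.23408 = 0.03502 m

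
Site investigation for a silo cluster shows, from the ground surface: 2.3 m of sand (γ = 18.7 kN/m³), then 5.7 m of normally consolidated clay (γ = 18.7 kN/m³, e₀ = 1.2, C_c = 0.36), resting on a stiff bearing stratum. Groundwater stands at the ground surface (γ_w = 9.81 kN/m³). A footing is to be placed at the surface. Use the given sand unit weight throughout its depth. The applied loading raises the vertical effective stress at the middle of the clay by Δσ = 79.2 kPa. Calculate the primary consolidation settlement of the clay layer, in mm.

Mid-depth of clay below the ground surface: z = 2.3 + 5.7/2 = 5.15 m.
Total vertical stress at mid-clay: σ_v = 18.7×2.3 + 18.7×2.85 = 96.305 kPa.
Pore pressure: u = 9.81×(5.15 − 0) = 50.522 kPa.
Initial effective stress: σ'_0 = σ_v − u = 96.305 − 50.522 = 45.783 kPa.
Final effective stress: σ'_f = σ'_0 + Δσ = 45.783 + 79.2 = 124.98 kPa.
Normally consolidated clay, so the full stress increment lies on the virgin compression line:
S_c = C_c·H/(1+e₀)·log₁₀(σ'_f/σ'_0) = 0.36×5.7/(1+1.2)×log₁₀(124.98/45.783)
    = 0.93273 × 0.43614 = 0.4068 m

S_c ≈ 407 mm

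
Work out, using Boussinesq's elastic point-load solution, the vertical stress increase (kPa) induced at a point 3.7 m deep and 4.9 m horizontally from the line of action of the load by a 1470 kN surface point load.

Boussinesq vertical stress below a point load on an elastic half-space:
Δσ_z = 3P/(2πz²) · [1 + (r/z)²]^(−5/2)
r/z = 4.9/3.7 = 1.3243; [1+(r/z)²]^(−5/2) = 0.079461.
Δσ_z = 3×1470/(2π×3.7²) × 0.079461 = 51.269 × 0.079461 = 4.074 kPa

Δσ_z ≈ 4.07 kPa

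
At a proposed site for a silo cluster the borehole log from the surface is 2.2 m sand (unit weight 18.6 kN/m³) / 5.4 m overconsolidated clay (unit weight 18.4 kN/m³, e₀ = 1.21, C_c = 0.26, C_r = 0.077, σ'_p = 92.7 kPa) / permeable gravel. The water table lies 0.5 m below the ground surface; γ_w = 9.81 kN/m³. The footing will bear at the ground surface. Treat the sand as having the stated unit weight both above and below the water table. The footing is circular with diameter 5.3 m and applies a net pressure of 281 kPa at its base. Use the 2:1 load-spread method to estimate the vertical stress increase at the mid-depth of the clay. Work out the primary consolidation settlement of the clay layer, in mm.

Mid-depth of clay below the ground surface: z = 2.2 + 5.4/2 = 4.9 m.
Total vertical stress at mid-clay: σ_v = 18.6×2.2 + 18.4×2.7 = 90.6 kPa.
Pore pressure: u = 9.81×(4.9 − 0.5) = 43.164 kPa.
Initial effective stress: σ'_0 = σ_v − u = 90.6 − 43.164 = 47.436 kPa.
Stress increase at mid-clay by the 2:1 spreading method:
Δσ ≈ qD²/(D+z)² = 281×5.3²/(5.3+4.9)² = 75.868 kPa
Final effective stress: σ'_f = 47.436 + 75.868 = 123.3 kPa.
σ'_f = 123.3 > σ'_p = 92.7 kPa, so the stress path crosses the preconsolidation pressure — recompression up to σ'_p, then virgin compression beyond:
S_c = H/(1+e₀)·[C_r·log₁₀(σ'_p/σ'_0) + C_c·log₁₀(σ'_f/σ'_p)]
    = 5.4/2.21 × [0.077×log₁₀(92.7/47.436) + 0.26×log₁₀(123.3/92.7)]
    = 2.4434 × [0.022405 + 0.03221] = 0.1334 m

S_c ≈ 133 mm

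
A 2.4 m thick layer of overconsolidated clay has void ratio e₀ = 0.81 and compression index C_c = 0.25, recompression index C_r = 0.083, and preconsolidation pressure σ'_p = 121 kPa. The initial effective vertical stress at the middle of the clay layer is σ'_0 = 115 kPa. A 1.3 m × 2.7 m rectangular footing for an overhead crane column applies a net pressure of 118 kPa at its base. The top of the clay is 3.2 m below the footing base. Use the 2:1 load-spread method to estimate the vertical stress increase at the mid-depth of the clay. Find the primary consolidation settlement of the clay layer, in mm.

Mid-depth of clay below the footing base: z = 3.2 + 2.4/2 = 4.4 m.
Stress increase at mid-clay by the 2:1 spreading method:
Δσ = qBL/((B+z)(L+z)) = 118×1.3×2.7/((1.3+4.4)(2.7+4.4)) = 10.234 kPa
Final effective stress: σ'_f = 115 + 10.234 = 125.23 kPa.
σ'_f = 125.23 > σ'_p = 121 kPa, so the stress path crosses the preconsolidation pressure — recompression up to σ'_p, then virgin compression beyond:
S_c = H/(1+e₀)·[C_r·log₁₀(σ'_p/σ'_0) + C_c·log₁₀(σ'_f/σ'_p)]
    = 2.4/1.81 × [0.083×log₁₀(121/115) + 0.25×log₁₀(125.23/121)]
    = 1.326 × [0.0018333 + 0.0037308] = 0.007378 m

S_c ≈ 7.38 mm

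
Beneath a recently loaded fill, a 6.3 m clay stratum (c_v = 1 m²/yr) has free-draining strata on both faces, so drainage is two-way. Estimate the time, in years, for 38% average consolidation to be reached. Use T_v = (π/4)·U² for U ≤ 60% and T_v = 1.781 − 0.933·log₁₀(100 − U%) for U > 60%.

Drainage path length: H_d = H/2 = 3.15 m (double drainage).
U ≤ 60%: T_v = (π/4)·U² = (π/4)×0.38² = 0.11341.
t = T_v·H_d²/c_v = 0.11341×3.15²/1 = 1.125 years.

t ≈ 1.13 years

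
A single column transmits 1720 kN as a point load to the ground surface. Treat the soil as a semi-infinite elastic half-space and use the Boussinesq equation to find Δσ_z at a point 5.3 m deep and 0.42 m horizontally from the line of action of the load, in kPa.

Δσ_z ≈ 28.8 kPa

Boussinesq vertical stress below a point load on an elastic half-space:
Δσ_z = 3P/(2πz²) · [1 + (r/z)²]^(−5/2)
r/z = 0.42/5.3 = 0.079245; [1+(r/z)²]^(−5/2) = 0.98447.
Δσ_z = 3×1720/(2π×5.3²) × 0.98447 = 29.236 × 0.98447 = 28.78 kPa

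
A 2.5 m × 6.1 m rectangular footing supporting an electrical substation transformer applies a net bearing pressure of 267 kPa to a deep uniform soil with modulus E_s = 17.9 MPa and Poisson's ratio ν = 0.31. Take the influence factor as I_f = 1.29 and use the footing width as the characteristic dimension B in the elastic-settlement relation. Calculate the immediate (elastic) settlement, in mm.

S_e ≈ 43.5 mm

Immediate (elastic) settlement: S_e = q·B·(1−ν²)/E_s · I_f.
E_s = 17.9 MPa = 17900 kPa.
S_e = 267 × 2.5 × (1 − 0.31²) / 17900 × 1.29
    = 267 × 2.5 × 0.9039 / 17900 × 1.29
    = 0.04348 m = 43.48 mm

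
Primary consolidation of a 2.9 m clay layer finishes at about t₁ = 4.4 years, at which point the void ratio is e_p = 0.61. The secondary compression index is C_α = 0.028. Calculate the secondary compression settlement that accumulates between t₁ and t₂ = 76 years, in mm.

Secondary compression: S_s = C_α·H/(1+e_p)·log₁₀(t₂/t₁)
S_s = 0.028×2.9/(1+0.61)×log₁₀(76/4.4)
    = 0.05043 × 1.237 = 0.06241 m

S_s ≈ 62.4 mm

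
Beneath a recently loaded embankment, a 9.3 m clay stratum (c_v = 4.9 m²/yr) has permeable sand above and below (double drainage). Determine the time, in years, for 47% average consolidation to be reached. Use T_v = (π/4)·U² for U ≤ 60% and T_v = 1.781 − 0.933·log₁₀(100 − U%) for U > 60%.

t ≈ 0.766 years

Drainage path length: H_d = H/2 = 4.65 m (double drainage).
U ≤ 60%: T_v = (π/4)·U² = (π/4)×0.47² = 0.17349.
t = T_v·H_d²/c_v = 0.17349×4.65²/4.9 = 0.7656 years.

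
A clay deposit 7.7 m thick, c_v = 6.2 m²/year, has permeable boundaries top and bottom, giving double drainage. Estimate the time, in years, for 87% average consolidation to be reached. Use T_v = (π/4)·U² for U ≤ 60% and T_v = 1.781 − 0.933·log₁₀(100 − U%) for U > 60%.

Drainage path length: H_d = H/2 = 3.85 m (double drainage).
U > 60%: T_v = 1.781 − 0.933·log₁₀(100 − 87) = 0.74169.
t = T_v·H_d²/c_v = 0.74169×3.85²/6.2 = 1.773 years.

t ≈ 1.77 years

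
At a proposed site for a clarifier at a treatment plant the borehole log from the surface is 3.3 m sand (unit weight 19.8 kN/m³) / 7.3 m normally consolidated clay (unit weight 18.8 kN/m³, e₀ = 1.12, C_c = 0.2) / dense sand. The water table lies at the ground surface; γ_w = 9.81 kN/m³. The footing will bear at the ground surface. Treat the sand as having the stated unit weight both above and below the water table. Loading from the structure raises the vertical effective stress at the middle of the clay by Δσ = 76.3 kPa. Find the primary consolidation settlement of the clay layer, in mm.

Mid-depth of clay below the ground surface: z = 3.3 + 7.3/2 = 6.95 m.
Total vertical stress at mid-clay: σ_v = 19.8×3.3 + 18.8×3.65 = 133.96 kPa.
Pore pressure: u = 9.81×(6.95 − 0) = 68.18 kPa.
Initial effective stress: σ'_0 = σ_v − u = 133.96 − 68.18 = 65.78 kPa.
Final effective stress: σ'_f = σ'_0 + Δσ = 65.78 + 76.3 = 142.08 kPa.
Normally consolidated clay, so the full stress increment lies on the virgin compression line:
S_c = C_c·H/(1+e₀)·log₁₀(σ'_f/σ'_0) = 0.2×7.3/(1+1.12)×log₁₀(142.08/65.78)
    = 0.68868 × 0.33444 = 0.2303 m

S_c ≈ 230 mm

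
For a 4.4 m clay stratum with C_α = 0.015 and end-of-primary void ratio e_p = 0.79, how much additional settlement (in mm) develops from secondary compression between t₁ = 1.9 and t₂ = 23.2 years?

S_s ≈ 40.1 mm

Secondary compression: S_s = C_α·H/(1+e_p)·log₁₀(t₂/t₁)
S_s = 0.015×4.4/(1+0.79)×log₁₀(23.2/1.9)
    = 0.03687 × 1.087 = 0.04007 m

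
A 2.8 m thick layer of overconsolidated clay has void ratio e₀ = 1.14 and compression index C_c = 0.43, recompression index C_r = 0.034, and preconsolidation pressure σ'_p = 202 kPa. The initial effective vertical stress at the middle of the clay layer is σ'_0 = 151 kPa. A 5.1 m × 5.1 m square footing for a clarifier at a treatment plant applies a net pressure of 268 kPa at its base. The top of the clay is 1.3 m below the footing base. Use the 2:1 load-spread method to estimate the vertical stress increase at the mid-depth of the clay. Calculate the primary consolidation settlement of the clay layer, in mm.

Mid-depth of clay below the footing base: z = 1.3 + 2.8/2 = 2.7 m.
Stress increase at mid-clay by the 2:1 spreading method:
Δσ = qBL/((B+z)(L+z)) = 268×5.1×5.1/((5.1+2.7)(5.1+2.7)) = 114.57 kPa
Final effective stress: σ'_f = 151 + 114.57 = 265.57 kPa.
σ'_f = 265.57 > σ'_p = 202 kPa, so the stress path crosses the preconsolidation pressure — recompression up to σ'_p, then virgin compression beyond:
S_c = H/(1+e₀)·[C_r·log₁₀(σ'_p/σ'_0) + C_c·log₁₀(σ'_f/σ'_p)]
    = 2.8/2.14 × [0.034×log₁₀(202/151) + 0.43×log₁₀(265.57/202)]
    = 1.3084 × [0.0042967 + 0.051096] = 0.07248 m

S_c ≈ 72.5 mm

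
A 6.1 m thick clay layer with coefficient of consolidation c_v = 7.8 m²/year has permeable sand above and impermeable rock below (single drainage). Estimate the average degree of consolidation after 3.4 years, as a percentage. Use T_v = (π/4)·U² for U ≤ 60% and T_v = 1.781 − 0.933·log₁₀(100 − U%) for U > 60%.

Drainage path length: H_d = H = 6.1 m (single drainage).
T_v = c_v·t/H_d² = 7.8×3.4/6.1² = 0.71271.
T_v = 0.71271 corresponds to the U > 60% branch:
U = 1 − 10^((1.781 − T_v)/0.933)/100 = 0.8604

U ≈ 86 %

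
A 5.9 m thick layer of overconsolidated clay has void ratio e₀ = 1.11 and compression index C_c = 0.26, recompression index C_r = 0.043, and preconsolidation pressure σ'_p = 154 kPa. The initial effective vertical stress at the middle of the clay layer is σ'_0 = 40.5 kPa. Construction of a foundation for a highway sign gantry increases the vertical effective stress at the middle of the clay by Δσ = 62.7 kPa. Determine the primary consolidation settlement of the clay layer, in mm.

S_c ≈ 48.8 mm

Final effective stress: σ'_f = 40.5 + 62.7 = 103.2 kPa.
σ'_f = 103.2 ≤ σ'_p = 154 kPa, so the clay remains overconsolidated and only the recompression index applies:
S_c = C_r·H/(1+e₀)·log₁₀(σ'_f/σ'_0) = 0.043×5.9/2.11×log₁₀(103.2/40.5)
    = 0.12024 × 0.40622 = 0.04884 m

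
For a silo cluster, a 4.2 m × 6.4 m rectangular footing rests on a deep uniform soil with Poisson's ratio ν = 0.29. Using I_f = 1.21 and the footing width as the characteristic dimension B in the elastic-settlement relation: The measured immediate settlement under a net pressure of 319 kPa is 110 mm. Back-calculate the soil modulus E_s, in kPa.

S_e = q·B·(1−ν²)/E_s · I_f  ⇒  E_s = q·B·(1−ν²)·I_f / S_e.
E_s = 319 × 4.2 × 0.9159 × 1.21 / 0.11 = 13500 kPa

E_s ≈ 13500 kPa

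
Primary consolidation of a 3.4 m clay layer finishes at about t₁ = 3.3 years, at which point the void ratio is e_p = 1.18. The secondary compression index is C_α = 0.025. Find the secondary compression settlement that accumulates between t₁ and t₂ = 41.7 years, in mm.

Secondary compression: S_s = C_α·H/(1+e_p)·log₁₀(t₂/t₁)
S_s = 0.025×3.4/(1+1.18)×log₁₀(41.7/3.3)
    = 0.03899 × 1.102 = 0.04295 m

S_s ≈ 43 mm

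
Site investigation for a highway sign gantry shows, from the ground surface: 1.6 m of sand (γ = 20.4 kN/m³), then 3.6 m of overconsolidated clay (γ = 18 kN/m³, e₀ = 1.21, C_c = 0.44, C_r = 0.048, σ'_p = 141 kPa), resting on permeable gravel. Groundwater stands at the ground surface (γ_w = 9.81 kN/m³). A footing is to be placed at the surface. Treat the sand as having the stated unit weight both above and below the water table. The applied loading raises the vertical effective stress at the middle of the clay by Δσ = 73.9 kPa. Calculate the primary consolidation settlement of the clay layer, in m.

S_c ≈ 0.0409 m

Mid-depth of clay below the ground surface: z = 1.6 + 3.6/2 = 3.4 m.
Total vertical stress at mid-clay: σ_v = 20.4×1.6 + 18×1.8 = 65.04 kPa.
Pore pressure: u = 9.81×(3.4 − 0) = 33.354 kPa.
Initial effective stress: σ'_0 = σ_v − u = 65.04 − 33.354 = 31.686 kPa.
Final effective stress: σ'_f = 31.686 + 73.9 = 105.59 kPa.
σ'_f = 105.59 ≤ σ'_p = 141 kPa, so the clay remains overconsolidated and only the recompression index applies:
S_c = C_r·H/(1+e₀)·log₁₀(σ'_f/σ'_0) = 0.048×3.6/2.21×log₁₀(105.59/31.686)
    = 0.078192 × 0.52276 = 0.04088 m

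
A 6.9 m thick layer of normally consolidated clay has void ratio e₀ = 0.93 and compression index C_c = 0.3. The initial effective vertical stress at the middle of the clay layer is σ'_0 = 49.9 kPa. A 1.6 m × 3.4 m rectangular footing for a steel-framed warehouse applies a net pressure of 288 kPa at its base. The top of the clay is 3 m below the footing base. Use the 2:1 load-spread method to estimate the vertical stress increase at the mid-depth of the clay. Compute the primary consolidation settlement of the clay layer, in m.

Mid-depth of clay below the footing base: z = 3 + 6.9/2 = 6.45 m.
Stress increase at mid-clay by the 2:1 spreading method:
Δσ = qBL/((B+z)(L+z)) = 288×1.6×3.4/((1.6+6.45)(3.4+6.45)) = 19.759 kPa
Final effective stress: σ'_f = σ'_0 + Δσ = 49.9 + 19.759 = 69.659 kPa.
Normally consolidated clay, so the full stress increment lies on the virgin compression line:
S_c = C_c·H/(1+e₀)·log₁₀(σ'_f/σ'_0) = 0.3×6.9/(1+0.93)×log₁₀(69.659/49.9)
    = 1.0725 × 0.14488 = 0.1554 m

S_c ≈ 0.155 m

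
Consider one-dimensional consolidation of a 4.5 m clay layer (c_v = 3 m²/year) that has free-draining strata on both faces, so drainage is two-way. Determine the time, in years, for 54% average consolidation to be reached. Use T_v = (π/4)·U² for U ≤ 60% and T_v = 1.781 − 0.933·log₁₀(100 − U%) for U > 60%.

t ≈ 0.386 years

Drainage path length: H_d = H/2 = 2.25 m (double drainage).
U ≤ 60%: T_v = (π/4)·U² = (π/4)×0.54² = 0.22902.
t = T_v·H_d²/c_v = 0.22902×2.25²/3 = 0.3865 years.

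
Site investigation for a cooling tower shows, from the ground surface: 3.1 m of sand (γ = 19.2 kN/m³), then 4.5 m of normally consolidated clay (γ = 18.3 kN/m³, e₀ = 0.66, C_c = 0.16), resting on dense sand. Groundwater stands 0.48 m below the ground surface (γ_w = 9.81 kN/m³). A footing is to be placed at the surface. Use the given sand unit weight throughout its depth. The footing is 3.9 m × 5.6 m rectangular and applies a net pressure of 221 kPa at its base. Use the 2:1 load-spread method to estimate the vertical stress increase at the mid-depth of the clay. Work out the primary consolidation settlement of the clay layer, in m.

S_c ≈ 0.121 m

Mid-depth of clay below the ground surface: z = 3.1 + 4.5/2 = 5.35 m.
Total vertical stress at mid-clay: σ_v = 19.2×3.1 + 18.3×2.25 = 100.69 kPa.
Pore pressure: u = 9.81×(5.35 − 0.48) = 47.775 kPa.
Initial effective stress: σ'_0 = σ_v − u = 100.69 − 47.775 = 52.915 kPa.
Stress increase at mid-clay by the 2:1 spreading method:
Δσ = qBL/((B+z)(L+z)) = 221×3.9×5.6/((3.9+5.35)(5.6+5.35)) = 47.653 kPa
Final effective stress: σ'_f = σ'_0 + Δσ = 52.915 + 47.653 = 100.57 kPa.
Normally consolidated clay, so the full stress increment lies on the virgin compression line:
S_c = C_c·H/(1+e₀)·log₁₀(σ'_f/σ'_0) = 0.16×4.5/(1+0.66)×log₁₀(100.57/52.915)
    = 0.43373 × 0.27889 = 0.121 m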